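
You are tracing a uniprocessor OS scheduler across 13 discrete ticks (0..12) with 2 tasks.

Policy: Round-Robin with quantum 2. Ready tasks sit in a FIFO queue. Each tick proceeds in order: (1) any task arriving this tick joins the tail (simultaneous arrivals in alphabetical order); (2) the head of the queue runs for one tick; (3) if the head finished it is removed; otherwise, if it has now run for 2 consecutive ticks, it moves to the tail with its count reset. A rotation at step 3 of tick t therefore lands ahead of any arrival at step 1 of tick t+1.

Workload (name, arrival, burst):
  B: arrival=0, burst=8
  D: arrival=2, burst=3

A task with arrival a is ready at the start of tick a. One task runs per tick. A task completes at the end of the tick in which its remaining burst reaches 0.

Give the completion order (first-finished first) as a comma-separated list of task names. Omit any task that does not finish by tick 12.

t=0: queue=[B] q_used=0 → run B
t=1: queue=[B] q_used=1 → run B
t=2: queue=[B,D] q_used=0 → run B
t=3: queue=[B,D] q_used=1 → run B
t=4: queue=[D,B] q_used=0 → run D
t=5: queue=[D,B] q_used=1 → run D
t=6: queue=[B,D] q_used=0 → run B
t=7: queue=[B,D] q_used=1 → run B
t=8: queue=[D,B] q_used=0 → run D
t=9: queue=[B] q_used=0 → run B
t=10: queue=[B] q_used=1 → run B
t=11: (idle)
t=12: (idle)

completion order = D, B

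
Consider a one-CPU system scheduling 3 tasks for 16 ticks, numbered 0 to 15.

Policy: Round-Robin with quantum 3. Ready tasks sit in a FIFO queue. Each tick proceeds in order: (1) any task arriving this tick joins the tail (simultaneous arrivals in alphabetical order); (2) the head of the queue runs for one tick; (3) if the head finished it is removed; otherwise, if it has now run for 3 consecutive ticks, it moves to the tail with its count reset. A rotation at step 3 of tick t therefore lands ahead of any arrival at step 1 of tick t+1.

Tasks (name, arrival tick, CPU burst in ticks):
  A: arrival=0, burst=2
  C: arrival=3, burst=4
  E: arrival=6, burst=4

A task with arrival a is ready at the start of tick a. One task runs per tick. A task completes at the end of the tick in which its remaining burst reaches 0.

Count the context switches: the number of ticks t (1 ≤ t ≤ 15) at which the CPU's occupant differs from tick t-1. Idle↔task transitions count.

context switches = 4

t=0: queue=[A] q_used=0 → run A
t=1: queue=[A] q_used=1 → run A
t=2: (idle)
t=3: queue=[C] q_used=0 → run C
t=4: queue=[C] q_used=1 → run C
t=5: queue=[C] q_used=2 → run C
t=6: queue=[C,E] q_used=0 → run C
t=7: queue=[E] q_used=0 → run E
t=8: queue=[E] q_used=1 → run E
t=9: queue=[E] q_used=2 → run E
t=10: queue=[E] q_used=0 → run E
t=11: (idle)
t=12: (idle)
t=13: (idle)
t=14: (idle)
t=15: (idle)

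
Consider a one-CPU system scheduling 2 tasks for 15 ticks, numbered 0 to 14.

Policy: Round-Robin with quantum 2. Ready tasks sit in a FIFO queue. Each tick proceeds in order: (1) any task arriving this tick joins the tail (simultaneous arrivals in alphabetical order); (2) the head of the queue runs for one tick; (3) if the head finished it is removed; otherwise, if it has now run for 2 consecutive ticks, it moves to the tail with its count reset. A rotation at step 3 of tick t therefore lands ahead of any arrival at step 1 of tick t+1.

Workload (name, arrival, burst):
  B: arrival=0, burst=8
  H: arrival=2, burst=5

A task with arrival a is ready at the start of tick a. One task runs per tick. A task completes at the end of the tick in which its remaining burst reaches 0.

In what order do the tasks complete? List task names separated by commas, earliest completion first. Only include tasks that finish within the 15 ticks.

completion order = B, H

t=0: queue=[B] q_used=0 → run B
t=1: queue=[B] q_used=1 → run B
t=2: queue=[B,H] q_used=0 → run B
t=3: queue=[B,H] q_used=1 → run B
t=4: queue=[H,B] q_used=0 → run H
t=5: queue=[H,B] q_used=1 → run H
t=6: queue=[B,H] q_used=0 → run B
t=7: queue=[B,H] q_used=1 → run B
t=8: queue=[H,B] q_used=0 → run H
t=9: queue=[H,B] q_used=1 → run H
t=10: queue=[B,H] q_used=0 → run B
t=11: queue=[B,H] q_used=1 → run B
t=12: queue=[H] q_used=0 → run H
t=13: (idle)
t=14: (idle)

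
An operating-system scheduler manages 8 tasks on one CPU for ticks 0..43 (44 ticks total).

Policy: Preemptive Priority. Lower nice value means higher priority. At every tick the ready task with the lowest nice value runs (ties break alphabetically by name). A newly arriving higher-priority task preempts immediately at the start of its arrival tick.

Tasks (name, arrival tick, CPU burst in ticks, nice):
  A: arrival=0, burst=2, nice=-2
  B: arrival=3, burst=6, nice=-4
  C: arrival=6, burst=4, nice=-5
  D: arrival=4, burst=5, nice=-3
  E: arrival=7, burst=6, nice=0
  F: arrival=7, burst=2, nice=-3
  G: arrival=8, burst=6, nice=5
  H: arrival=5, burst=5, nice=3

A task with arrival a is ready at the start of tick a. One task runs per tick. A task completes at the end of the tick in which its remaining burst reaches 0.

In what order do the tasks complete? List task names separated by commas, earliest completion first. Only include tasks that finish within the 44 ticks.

t=0: ready={A} → run A
t=1: ready={A} → run A
t=2: (idle)
t=3: ready={B} → run B
t=4: ready={B,D} → run B
t=5: ready={B,D,H} → run B
t=6: ready={B,C,D,H} → run C
t=7: ready={B,C,D,E,F,H} → run C
t=8: ready={B,C,D,E,F,G,H} → run C
t=9: ready={B,C,D,E,F,G,H} → run C
t=10: ready={B,D,E,F,G,H} → run B
t=11: ready={B,D,E,F,G,H} → run B
t=12: ready={B,D,E,F,G,H} → run B
t=13: ready={D,E,F,G,H} → run D
t=14: ready={D,E,F,G,H} → run D
t=15: ready={D,E,F,G,H} → run D
t=16: ready={D,E,F,G,H} → run D
t=17: ready={D,E,F,G,H} → run D
t=18: ready={E,F,G,H} → run F
t=19: ready={E,F,G,H} → run F
t=20: ready={E,G,H} → run E
t=21: ready={E,G,H} → run E
t=22: ready={E,G,H} → run E
t=23: ready={E,G,H} → run E
t=24: ready={E,G,H} → run E
t=25: ready={E,G,H} → run E
t=26: ready={G,H} → run H
t=27: ready={G,H} → run H
t=28: ready={G,H} → run H
t=29: ready={G,H} → run H
t=30: ready={G,H} → run H
t=31: ready={G} → run G
t=32: ready={G} → run G
t=33: ready={G} → run G
t=34: ready={G} → run G
t=35: ready={G} → run G
t=36: ready={G} → run G
t=37: (idle)
t=38: (idle)
t=39: (idle)
t=40: (idle)
t=41: (idle)
t=42: (idle)
t=43: (idle)

completion order = A, C, B, D, F, E, H, G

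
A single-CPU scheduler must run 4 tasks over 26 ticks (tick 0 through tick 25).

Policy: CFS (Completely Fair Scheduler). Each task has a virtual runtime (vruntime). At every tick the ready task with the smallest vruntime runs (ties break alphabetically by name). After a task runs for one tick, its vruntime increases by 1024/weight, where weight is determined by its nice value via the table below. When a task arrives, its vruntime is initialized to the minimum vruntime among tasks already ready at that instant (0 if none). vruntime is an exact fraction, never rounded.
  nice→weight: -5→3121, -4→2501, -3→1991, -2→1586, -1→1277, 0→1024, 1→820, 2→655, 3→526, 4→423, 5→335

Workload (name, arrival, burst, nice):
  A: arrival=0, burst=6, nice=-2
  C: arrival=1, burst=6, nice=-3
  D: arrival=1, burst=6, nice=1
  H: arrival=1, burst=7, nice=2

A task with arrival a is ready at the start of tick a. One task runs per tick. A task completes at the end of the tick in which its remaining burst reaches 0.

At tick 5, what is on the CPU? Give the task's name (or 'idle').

running at tick 5 = C

t=0: vr[A=0] → run A
t=1: vr[A=512/793 C=512/793 D=512/793 H=512/793] → run A
t=2: vr[A=1024/793 C=512/793 D=512/793 H=512/793] → run C
t=3: vr[A=1024/793 C=1831424/1578863 D=512/793 H=512/793] → run D
t=4: vr[A=1024/793 C=1831424/1578863 D=307968/162565 H=512/793] → run H
t=5: vr[A=1024/793 C=1831424/1578863 D=307968/162565 H=1147392/519415] → run C
t=6: vr[A=1024/793 C=2643456/1578863 D=307968/162565 H=1147392/519415] → run A
t=7: vr[A=1536/793 C=2643456/1578863 D=307968/162565 H=1147392/519415] → run C
t=8: vr[A=1536/793 C=3455488/1578863 D=307968/162565 H=1147392/519415] → run D
t=9: vr[A=1536/793 C=3455488/1578863 D=510976/162565 H=1147392/519415] → run A
t=10: vr[A=2048/793 C=3455488/1578863 D=510976/162565 H=1147392/519415] → run C
t=11: vr[A=2048/793 C=4267520/1578863 D=510976/162565 H=1147392/519415] → run H
t=12: vr[A=2048/793 C=4267520/1578863 D=510976/162565 H=1959424/519415] → run A
t=13: vr[A=2560/793 C=4267520/1578863 D=510976/162565 H=1959424/519415] → run C
t=14: vr[A=2560/793 C=5079552/1578863 D=510976/162565 H=1959424/519415] → run D
t=15: vr[A=2560/793 C=5079552/1578863 D=713984/162565 H=1959424/519415] → run C
t=16: vr[A=2560/793 D=713984/162565 H=1959424/519415] → run A
t=17: vr[D=713984/162565 H=1959424/519415] → run H
t=18: vr[D=713984/162565 H=2771456/519415] → run D
t=19: vr[D=916992/162565 H=2771456/519415] → run H
t=20: vr[D=916992/162565 H=3583488/519415] → run D
t=21: vr[D=224000/32513 H=3583488/519415] → run D
t=22: vr[H=3583488/519415] → run H
t=23: vr[H=879104/103883] → run H
t=24: vr[H=5207552/519415] → run H
t=25: (idle)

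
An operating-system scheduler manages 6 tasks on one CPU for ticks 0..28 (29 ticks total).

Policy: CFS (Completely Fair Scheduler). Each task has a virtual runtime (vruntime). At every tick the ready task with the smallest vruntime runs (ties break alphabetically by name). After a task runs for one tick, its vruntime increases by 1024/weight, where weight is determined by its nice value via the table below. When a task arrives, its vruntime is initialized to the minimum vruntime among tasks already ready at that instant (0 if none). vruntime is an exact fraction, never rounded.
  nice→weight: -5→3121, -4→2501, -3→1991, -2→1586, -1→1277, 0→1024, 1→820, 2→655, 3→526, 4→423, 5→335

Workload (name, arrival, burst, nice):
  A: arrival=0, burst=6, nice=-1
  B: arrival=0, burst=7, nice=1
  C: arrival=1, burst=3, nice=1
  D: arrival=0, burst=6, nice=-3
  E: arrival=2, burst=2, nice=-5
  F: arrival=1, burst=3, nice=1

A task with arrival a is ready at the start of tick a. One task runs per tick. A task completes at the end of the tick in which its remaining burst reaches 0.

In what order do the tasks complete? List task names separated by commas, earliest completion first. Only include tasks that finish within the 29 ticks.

t=0: vr[A=0 B=0 D=0] → run A
t=1: vr[A=1024/1277 B=0 C=0 D=0 F=0] → run B
t=2: vr[A=1024/1277 B=256/205 C=0 D=0 E=0 F=0] → run C
t=3: vr[A=1024/1277 B=256/205 C=256/205 D=0 E=0 F=0] → run D
t=4: vr[A=1024/1277 B=256/205 C=256/205 D=1024/1991 E=0 F=0] → run E
t=5: vr[A=1024/1277 B=256/205 C=256/205 D=1024/1991 E=1024/3121 F=0] → run F
t=6: vr[A=1024/1277 B=256/205 C=256/205 D=1024/1991 E=1024/3121 F=256/205] → run E
t=7: vr[A=1024/1277 B=256/205 C=256/205 D=1024/1991 F=256/205] → run D
t=8: vr[A=1024/1277 B=256/205 C=256/205 D=2048/1991 F=256/205] → run A
t=9: vr[A=2048/1277 B=256/205 C=256/205 D=2048/1991 F=256/205] → run D
t=10: vr[A=2048/1277 B=256/205 C=256/205 D=3072/1991 F=256/205] → run B
t=11: vr[A=2048/1277 B=512/205 C=256/205 D=3072/1991 F=256/205] → run C
t=12: vr[A=2048/1277 B=512/205 C=512/205 D=3072/1991 F=256/205] → run F
t=13: vr[A=2048/1277 B=512/205 C=512/205 D=3072/1991 F=512/205] → run D
t=14: vr[A=2048/1277 B=512/205 C=512/205 D=4096/1991 F=512/205] → run A
t=15: vr[A=3072/1277 B=512/205 C=512/205 D=4096/1991 F=512/205] → run D
t=16: vr[A=3072/1277 B=512/205 C=512/205 D=5120/1991 F=512/205] → run A
t=17: vr[A=4096/1277 B=512/205 C=512/205 D=5120/1991 F=512/205] → run B
t=18: vr[A=4096/1277 B=768/205 C=512/205 D=5120/1991 F=512/205] → run C
t=19: vr[A=4096/1277 B=768/205 D=5120/1991 F=512/205] → run F
t=20: vr[A=4096/1277 B=768/205 D=5120/1991] → run D
t=21: vr[A=4096/1277 B=768/205] → run A
t=22: vr[A=5120/1277 B=768/205] → run B
t=23: vr[A=5120/1277 B=1024/205] → run A
t=24: vr[B=1024/205] → run B
t=25: vr[B=256/41] → run B
t=26: vr[B=1536/205] → run B
t=27: (idle)
t=28: (idle)

completion order = E, C, F, D, A, B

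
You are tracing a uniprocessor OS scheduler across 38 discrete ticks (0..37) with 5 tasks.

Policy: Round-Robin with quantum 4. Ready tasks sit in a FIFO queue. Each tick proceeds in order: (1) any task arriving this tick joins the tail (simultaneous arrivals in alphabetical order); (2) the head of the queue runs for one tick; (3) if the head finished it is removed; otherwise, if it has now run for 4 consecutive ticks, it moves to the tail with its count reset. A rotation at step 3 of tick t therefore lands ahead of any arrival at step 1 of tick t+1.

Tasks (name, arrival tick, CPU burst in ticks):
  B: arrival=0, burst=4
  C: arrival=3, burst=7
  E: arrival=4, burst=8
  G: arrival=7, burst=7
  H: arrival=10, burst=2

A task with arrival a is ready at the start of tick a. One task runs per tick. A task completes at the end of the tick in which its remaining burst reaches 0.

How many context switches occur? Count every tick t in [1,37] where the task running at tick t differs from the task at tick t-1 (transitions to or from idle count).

t=0: queue=[B] q_used=0 → run B
t=1: queue=[B] q_used=1 → run B
t=2: queue=[B] q_used=2 → run B
t=3: queue=[B,C] q_used=3 → run B
t=4: queue=[C,E] q_used=0 → run C
t=5: queue=[C,E] q_used=1 → run C
t=6: queue=[C,E] q_used=2 → run C
t=7: queue=[C,E,G] q_used=3 → run C
t=8: queue=[E,G,C] q_used=0 → run E
t=9: queue=[E,G,C] q_used=1 → run E
t=10: queue=[E,G,C,H] q_used=2 → run E
t=11: queue=[E,G,C,H] q_used=3 → run E
t=12: queue=[G,C,H,E] q_used=0 → run G
t=13: queue=[G,C,H,E] q_used=1 → run G
t=14: queue=[G,C,H,E] q_used=2 → run G
t=15: queue=[G,C,H,E] q_used=3 → run G
t=16: queue=[C,H,E,G] q_used=0 → run C
t=17: queue=[C,H,E,G] q_used=1 → run C
t=18: queue=[C,H,E,G] q_used=2 → run C
t=19: queue=[H,E,G] q_used=0 → run H
t=20: queue=[H,E,G] q_used=1 → run H
t=21: queue=[E,G] q_used=0 → run E
t=22: queue=[E,G] q_used=1 → run E
t=23: queue=[E,G] q_used=2 → run E
t=24: queue=[E,G] q_used=3 → run E
t=25: queue=[G] q_used=0 → run G
t=26: queue=[G] q_used=1 → run G
t=27: queue=[G] q_used=2 → run G
t=28: (idle)
t=29: (idle)
t=30: (idle)
t=31: (idle)
t=32: (idle)
t=33: (idle)
t=34: (idle)
t=35: (idle)
t=36: (idle)
t=37: (idle)

context switches = 8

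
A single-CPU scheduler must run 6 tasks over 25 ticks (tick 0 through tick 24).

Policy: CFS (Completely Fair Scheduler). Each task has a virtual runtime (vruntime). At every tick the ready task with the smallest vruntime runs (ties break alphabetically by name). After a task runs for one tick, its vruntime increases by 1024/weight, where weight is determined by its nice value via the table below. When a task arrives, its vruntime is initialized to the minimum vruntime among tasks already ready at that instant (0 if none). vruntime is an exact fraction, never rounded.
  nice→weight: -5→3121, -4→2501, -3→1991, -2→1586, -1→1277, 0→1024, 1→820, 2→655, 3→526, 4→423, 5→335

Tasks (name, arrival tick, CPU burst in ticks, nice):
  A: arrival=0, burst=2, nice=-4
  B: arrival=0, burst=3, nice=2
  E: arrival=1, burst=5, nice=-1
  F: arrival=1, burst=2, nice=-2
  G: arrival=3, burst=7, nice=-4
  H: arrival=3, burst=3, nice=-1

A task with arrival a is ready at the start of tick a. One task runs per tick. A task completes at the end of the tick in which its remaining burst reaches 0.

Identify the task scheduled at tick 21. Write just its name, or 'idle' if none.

t=0: vr[A=0 B=0] → run A
t=1: vr[A=1024/2501 B=0 E=0 F=0] → run B
t=2: vr[A=1024/2501 B=1024/655 E=0 F=0] → run E
t=3: vr[A=1024/2501 B=1024/655 E=1024/1277 F=0 G=0 H=0] → run F
t=4: vr[A=1024/2501 B=1024/655 E=1024/1277 F=512/793 G=0 H=0] → run G
t=5: vr[A=1024/2501 B=1024/655 E=1024/1277 F=512/793 G=1024/2501 H=0] → run H
t=6: vr[A=1024/2501 B=1024/655 E=1024/1277 F=512/793 G=1024/2501 H=1024/1277] → run A
t=7: vr[B=1024/655 E=1024/1277 F=512/793 G=1024/2501 H=1024/1277] → run G
t=8: vr[B=1024/655 E=1024/1277 F=512/793 G=2048/2501 H=1024/1277] → run F
t=9: vr[B=1024/655 E=1024/1277 G=2048/2501 H=1024/1277] → run E
t=10: vr[B=1024/655 E=2048/1277 G=2048/2501 H=1024/1277] → run H
t=11: vr[B=1024/655 E=2048/1277 G=2048/2501 H=2048/1277] → run G
t=12: vr[B=1024/655 E=2048/1277 G=3072/2501 H=2048/1277] → run G
t=13: vr[B=1024/655 E=2048/1277 G=4096/2501 H=2048/1277] → run B
t=14: vr[B=2048/655 E=2048/1277 G=4096/2501 H=2048/1277] → run E
t=15: vr[B=2048/655 E=3072/1277 G=4096/2501 H=2048/1277] → run H
t=16: vr[B=2048/655 E=3072/1277 G=4096/2501] → run G
t=17: vr[B=2048/655 E=3072/1277 G=5120/2501] → run G
t=18: vr[B=2048/655 E=3072/1277 G=6144/2501] → run E
t=19: vr[B=2048/655 E=4096/1277 G=6144/2501] → run G
t=20: vr[B=2048/655 E=4096/1277] → run B
t=21: vr[E=4096/1277] → run E
t=22: (idle)
t=23: (idle)
t=24: (idle)

running at tick 21 = E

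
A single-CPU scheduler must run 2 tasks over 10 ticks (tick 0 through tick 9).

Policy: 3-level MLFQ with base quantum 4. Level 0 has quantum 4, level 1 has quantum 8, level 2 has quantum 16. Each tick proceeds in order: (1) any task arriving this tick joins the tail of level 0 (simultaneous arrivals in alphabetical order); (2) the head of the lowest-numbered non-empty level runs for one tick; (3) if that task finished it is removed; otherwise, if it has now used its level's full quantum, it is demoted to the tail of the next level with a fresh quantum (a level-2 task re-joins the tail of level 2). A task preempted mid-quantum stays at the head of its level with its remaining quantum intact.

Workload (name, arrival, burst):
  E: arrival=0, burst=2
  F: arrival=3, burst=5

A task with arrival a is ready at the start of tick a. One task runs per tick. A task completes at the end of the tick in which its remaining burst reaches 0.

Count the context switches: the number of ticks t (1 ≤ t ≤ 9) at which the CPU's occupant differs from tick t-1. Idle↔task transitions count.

t=0: L0/L1/L2 = E/-/- → run E
t=1: L0/L1/L2 = E/-/- → run E
t=2: (idle)
t=3: L0/L1/L2 = F/-/- → run F
t=4: L0/L1/L2 = F/-/- → run F
t=5: L0/L1/L2 = F/-/- → run F
t=6: L0/L1/L2 = F/-/- → run F
t=7: L0/L1/L2 = -/F/- → run F
t=8: (idle)
t=9: (idle)

context switches = 3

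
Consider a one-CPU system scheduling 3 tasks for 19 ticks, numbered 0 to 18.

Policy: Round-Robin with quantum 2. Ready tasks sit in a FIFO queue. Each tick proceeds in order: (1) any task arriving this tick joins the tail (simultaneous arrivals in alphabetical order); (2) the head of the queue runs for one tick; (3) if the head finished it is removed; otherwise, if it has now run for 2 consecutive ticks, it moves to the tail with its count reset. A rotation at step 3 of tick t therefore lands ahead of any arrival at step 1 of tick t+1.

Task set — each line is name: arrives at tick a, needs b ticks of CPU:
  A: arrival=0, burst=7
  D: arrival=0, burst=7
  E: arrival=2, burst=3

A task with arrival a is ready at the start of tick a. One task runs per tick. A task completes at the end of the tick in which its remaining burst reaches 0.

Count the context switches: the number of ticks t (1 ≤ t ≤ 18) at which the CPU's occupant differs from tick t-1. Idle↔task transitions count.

context switches = 10

t=0: queue=[A,D] q_used=0 → run A
t=1: queue=[A,D] q_used=1 → run A
t=2: queue=[D,A,E] q_used=0 → run D
t=3: queue=[D,A,E] q_used=1 → run D
t=4: queue=[A,E,D] q_used=0 → run A
t=5: queue=[A,E,D] q_used=1 → run A
t=6: queue=[E,D,A] q_used=0 → run E
t=7: queue=[E,D,A] q_used=1 → run E
t=8: queue=[D,A,E] q_used=0 → run D
t=9: queue=[D,A,E] q_used=1 → run D
t=10: queue=[A,E,D] q_used=0 → run A
t=11: queue=[A,E,D] q_used=1 → run A
t=12: queue=[E,D,A] q_used=0 → run E
t=13: queue=[D,A] q_used=0 → run D
t=14: queue=[D,A] q_used=1 → run D
t=15: queue=[A,D] q_used=0 → run A
t=16: queue=[D] q_used=0 → run D
t=17: (idle)
t=18: (idle)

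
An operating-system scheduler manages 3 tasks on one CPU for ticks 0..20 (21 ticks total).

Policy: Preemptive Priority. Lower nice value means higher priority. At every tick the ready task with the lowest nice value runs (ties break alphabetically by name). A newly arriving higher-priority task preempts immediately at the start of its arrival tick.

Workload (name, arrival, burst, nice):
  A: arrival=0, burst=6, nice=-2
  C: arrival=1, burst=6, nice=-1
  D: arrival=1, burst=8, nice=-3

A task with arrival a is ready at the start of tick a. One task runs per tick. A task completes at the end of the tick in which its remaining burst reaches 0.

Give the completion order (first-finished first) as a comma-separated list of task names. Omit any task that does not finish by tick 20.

completion order = D, A, C

t=0: ready={A} → run A
t=1: ready={A,C,D} → run D
t=2: ready={A,C,D} → run D
t=3: ready={A,C,D} → run D
t=4: ready={A,C,D} → run D
t=5: ready={A,C,D} → run D
t=6: ready={A,C,D} → run D
t=7: ready={A,C,D} → run D
t=8: ready={A,C,D} → run D
t=9: ready={A,C} → run A
t=10: ready={A,C} → run A
t=11: ready={A,C} → run A
t=12: ready={A,C} → run A
t=13: ready={A,C} → run A
t=14: ready={C} → run C
t=15: ready={C} → run C
t=16: ready={C} → run C
t=17: ready={C} → run C
t=18: ready={C} → run C
t=19: ready={C} → run C
t=20: (idle)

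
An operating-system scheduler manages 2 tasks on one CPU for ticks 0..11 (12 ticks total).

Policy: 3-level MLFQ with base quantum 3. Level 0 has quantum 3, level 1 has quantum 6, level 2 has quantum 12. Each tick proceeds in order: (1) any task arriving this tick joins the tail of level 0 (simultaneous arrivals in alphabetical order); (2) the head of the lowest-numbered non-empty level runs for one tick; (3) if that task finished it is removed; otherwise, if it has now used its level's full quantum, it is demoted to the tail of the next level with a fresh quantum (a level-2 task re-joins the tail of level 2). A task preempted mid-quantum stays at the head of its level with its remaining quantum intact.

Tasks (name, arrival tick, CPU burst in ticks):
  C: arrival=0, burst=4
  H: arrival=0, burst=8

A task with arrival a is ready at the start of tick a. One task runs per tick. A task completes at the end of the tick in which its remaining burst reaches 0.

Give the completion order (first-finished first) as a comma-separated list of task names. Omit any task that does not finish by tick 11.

t=0: L0/L1/L2 = CH/-/- → run C
t=1: L0/L1/L2 = CH/-/- → run C
t=2: L0/L1/L2 = CH/-/- → run C
t=3: L0/L1/L2 = H/C/- → run H
t=4: L0/L1/L2 = H/C/- → run H
t=5: L0/L1/L2 = H/C/- → run H
t=6: L0/L1/L2 = -/CH/- → run C
t=7: L0/L1/L2 = -/H/- → run H
t=8: L0/L1/L2 = -/H/- → run H
t=9: L0/L1/L2 = -/H/- → run H
t=10: L0/L1/L2 = -/H/- → run H
t=11: L0/L1/L2 = -/H/- → run H

completion order = C, H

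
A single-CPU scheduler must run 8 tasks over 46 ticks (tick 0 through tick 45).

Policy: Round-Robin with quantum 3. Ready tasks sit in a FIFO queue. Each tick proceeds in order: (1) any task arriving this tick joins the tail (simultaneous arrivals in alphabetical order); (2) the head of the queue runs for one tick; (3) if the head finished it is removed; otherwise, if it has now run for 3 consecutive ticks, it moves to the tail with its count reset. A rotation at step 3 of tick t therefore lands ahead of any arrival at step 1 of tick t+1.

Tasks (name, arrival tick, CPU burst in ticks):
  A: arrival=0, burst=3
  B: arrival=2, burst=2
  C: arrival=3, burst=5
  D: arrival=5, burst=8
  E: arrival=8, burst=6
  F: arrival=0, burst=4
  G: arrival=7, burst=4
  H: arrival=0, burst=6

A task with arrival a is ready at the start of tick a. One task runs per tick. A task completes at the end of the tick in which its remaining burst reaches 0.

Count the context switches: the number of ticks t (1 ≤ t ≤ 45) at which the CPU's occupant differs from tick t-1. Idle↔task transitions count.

t=0: queue=[A,F,H] q_used=0 → run A
t=1: queue=[A,F,H] q_used=1 → run A
t=2: queue=[A,F,H,B] q_used=2 → run A
t=3: queue=[F,H,B,C] q_used=0 → run F
t=4: queue=[F,H,B,C] q_used=1 → run F
t=5: queue=[F,H,B,C,D] q_used=2 → run F
t=6: queue=[H,B,C,D,F] q_used=0 → run H
t=7: queue=[H,B,C,D,F,G] q_used=1 → run H
t=8: queue=[H,B,C,D,F,G,E] q_used=2 → run H
t=9: queue=[B,C,D,F,G,E,H] q_used=0 → run B
t=10: queue=[B,C,D,F,G,E,H] q_used=1 → run B
t=11: queue=[C,D,F,G,E,H] q_used=0 → run C
t=12: queue=[C,D,F,G,E,H] q_used=1 → run C
t=13: queue=[C,D,F,G,E,H] q_used=2 → run C
t=14: queue=[D,F,G,E,H,C] q_used=0 → run D
t=15: queue=[D,F,G,E,H,C] q_used=1 → run D
t=16: queue=[D,F,G,E,H,C] q_used=2 → run D
t=17: queue=[F,G,E,H,C,D] q_used=0 → run F
t=18: queue=[G,E,H,C,D] q_used=0 → run G
t=19: queue=[G,E,H,C,D] q_used=1 → run G
t=20: queue=[G,E,H,C,D] q_used=2 → run G
t=21: queue=[E,H,C,D,G] q_used=0 → run E
t=22: queue=[E,H,C,D,G] q_used=1 → run E
t=23: queue=[E,H,C,D,G] q_used=2 → run E
t=24: queue=[H,C,D,G,E] q_used=0 → run H
t=25: queue=[H,C,D,G,E] q_used=1 → run H
t=26: queue=[H,C,D,G,E] q_used=2 → run H
t=27: queue=[C,D,G,E] q_used=0 → run C
t=28: queue=[C,D,G,E] q_used=1 → run C
t=29: queue=[D,G,E] q_used=0 → run D
t=30: queue=[D,G,E] q_used=1 → run D
t=31: queue=[D,G,E] q_used=2 → run D
t=32: queue=[G,E,D] q_used=0 → run G
t=33: queue=[E,D] q_used=0 → run E
t=34: queue=[E,D] q_used=1 → run E
t=35: queue=[E,D] q_used=2 → run E
t=36: queue=[D] q_used=0 → run D
t=37: queue=[D] q_used=1 → run D
t=38: (idle)
t=39: (idle)
t=40: (idle)
t=41: (idle)
t=42: (idle)
t=43: (idle)
t=44: (idle)
t=45: (idle)

context switches = 15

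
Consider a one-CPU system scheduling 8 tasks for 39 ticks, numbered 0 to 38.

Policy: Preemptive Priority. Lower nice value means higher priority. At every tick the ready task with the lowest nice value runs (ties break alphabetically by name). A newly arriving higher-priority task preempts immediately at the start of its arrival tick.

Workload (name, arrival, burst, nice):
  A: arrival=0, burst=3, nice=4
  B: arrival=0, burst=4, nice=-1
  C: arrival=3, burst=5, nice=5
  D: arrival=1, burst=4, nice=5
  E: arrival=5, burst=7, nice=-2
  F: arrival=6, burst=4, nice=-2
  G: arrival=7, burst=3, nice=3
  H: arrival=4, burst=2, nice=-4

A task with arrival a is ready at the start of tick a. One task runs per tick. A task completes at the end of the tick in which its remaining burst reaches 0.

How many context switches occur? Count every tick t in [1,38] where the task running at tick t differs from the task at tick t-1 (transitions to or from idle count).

context switches = 8

t=0: ready={A,B} → run B
t=1: ready={A,B,D} → run B
t=2: ready={A,B,D} → run B
t=3: ready={A,B,C,D} → run B
t=4: ready={A,C,D,H} → run H
t=5: ready={A,C,D,E,H} → run H
t=6: ready={A,C,D,E,F} → run E
t=7: ready={A,C,D,E,F,G} → run E
t=8: ready={A,C,D,E,F,G} → run E
t=9: ready={A,C,D,E,F,G} → run E
t=10: ready={A,C,D,E,F,G} → run E
t=11: ready={A,C,D,E,F,G} → run E
t=12: ready={A,C,D,E,F,G} → run E
t=13: ready={A,C,D,F,G} → run F
t=14: ready={A,C,D,F,G} → run F
t=15: ready={A,C,D,F,G} → run F
t=16: ready={A,C,D,F,G} → run F
t=17: ready={A,C,D,G} → run G
t=18: ready={A,C,D,G} → run G
t=19: ready={A,C,D,G} → run G
t=20: ready={A,C,D} → run A
t=21: ready={A,C,D} → run A
t=22: ready={A,C,D} → run A
t=23: ready={C,D} → run C
t=24: ready={C,D} → run C
t=25: ready={C,D} → run C
t=26: ready={C,D} → run C
t=27: ready={C,D} → run C
t=28: ready={D} → run D
t=29: ready={D} → run D
t=30: ready={D} → run D
t=31: ready={D} → run D
t=32: (idle)
t=33: (idle)
t=34: (idle)
t=35: (idle)
t=36: (idle)
t=37: (idle)
t=38: (idle)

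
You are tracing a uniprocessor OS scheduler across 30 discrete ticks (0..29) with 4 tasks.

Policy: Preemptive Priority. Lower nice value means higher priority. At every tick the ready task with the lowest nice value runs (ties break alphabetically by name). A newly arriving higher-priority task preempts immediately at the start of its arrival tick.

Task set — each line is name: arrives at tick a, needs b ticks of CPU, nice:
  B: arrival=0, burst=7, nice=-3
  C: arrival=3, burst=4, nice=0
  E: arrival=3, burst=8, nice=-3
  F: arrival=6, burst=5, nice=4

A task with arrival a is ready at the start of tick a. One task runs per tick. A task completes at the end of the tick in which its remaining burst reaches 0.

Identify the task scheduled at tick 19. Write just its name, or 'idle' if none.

t=0: ready={B} → run B
t=1: ready={B} → run B
t=2: ready={B} → run B
t=3: ready={B,C,E} → run B
t=4: ready={B,C,E} → run B
t=5: ready={B,C,E} → run B
t=6: ready={B,C,E,F} → run B
t=7: ready={C,E,F} → run E
t=8: ready={C,E,F} → run E
t=9: ready={C,E,F} → run E
t=10: ready={C,E,F} → run E
t=11: ready={C,E,F} → run E
t=12: ready={C,E,F} → run E
t=13: ready={C,E,F} → run E
t=14: ready={C,E,F} → run E
t=15: ready={C,F} → run C
t=16: ready={C,F} → run C
t=17: ready={C,F} → run C
t=18: ready={C,F} → run C
t=19: ready={F} → run F
t=20: ready={F} → run F
t=21: ready={F} → run F
t=22: ready={F} → run F
t=23: ready={F} → run F
t=24: (idle)
t=25: (idle)
t=26: (idle)
t=27: (idle)
t=28: (idle)
t=29: (idle)

running at tick 19 = F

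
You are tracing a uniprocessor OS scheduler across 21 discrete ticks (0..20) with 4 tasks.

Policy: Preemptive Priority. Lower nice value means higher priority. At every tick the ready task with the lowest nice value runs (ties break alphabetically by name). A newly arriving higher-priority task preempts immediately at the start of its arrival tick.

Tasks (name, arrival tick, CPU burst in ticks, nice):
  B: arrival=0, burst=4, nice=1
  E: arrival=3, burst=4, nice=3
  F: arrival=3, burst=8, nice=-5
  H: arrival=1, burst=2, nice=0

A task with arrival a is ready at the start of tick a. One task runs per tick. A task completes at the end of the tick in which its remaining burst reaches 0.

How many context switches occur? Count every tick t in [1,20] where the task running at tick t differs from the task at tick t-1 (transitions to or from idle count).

t=0: ready={B} → run B
t=1: ready={B,H} → run H
t=2: ready={B,H} → run H
t=3: ready={B,E,F} → run F
t=4: ready={B,E,F} → run F
t=5: ready={B,E,F} → run F
t=6: ready={B,E,F} → run F
t=7: ready={B,E,F} → run F
t=8: ready={B,E,F} → run F
t=9: ready={B,E,F} → run F
t=10: ready={B,E,F} → run F
t=11: ready={B,E} → run B
t=12: ready={B,E} → run B
t=13: ready={B,E} → run B
t=14: ready={E} → run E
t=15: ready={E} → run E
t=16: ready={E} → run E
t=17: ready={E} → run E
t=18: (idle)
t=19: (idle)
t=20: (idle)

context switches = 5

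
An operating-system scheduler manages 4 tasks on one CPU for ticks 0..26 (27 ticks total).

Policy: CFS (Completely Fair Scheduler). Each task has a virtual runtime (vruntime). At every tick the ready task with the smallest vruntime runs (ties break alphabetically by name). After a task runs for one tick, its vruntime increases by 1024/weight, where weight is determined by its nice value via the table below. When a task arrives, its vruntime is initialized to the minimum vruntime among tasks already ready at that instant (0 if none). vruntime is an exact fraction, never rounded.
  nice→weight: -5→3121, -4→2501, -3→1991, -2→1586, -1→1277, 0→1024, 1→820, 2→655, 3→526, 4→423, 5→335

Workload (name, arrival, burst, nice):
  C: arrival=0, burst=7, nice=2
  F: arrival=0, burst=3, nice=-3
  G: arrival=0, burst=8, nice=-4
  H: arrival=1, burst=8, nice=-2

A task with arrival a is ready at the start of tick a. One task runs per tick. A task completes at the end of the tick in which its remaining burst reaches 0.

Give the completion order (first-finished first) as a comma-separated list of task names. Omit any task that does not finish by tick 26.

t=0: vr[C=0 F=0 G=0] → run C
t=1: vr[C=1024/655 F=0 G=0 H=0] → run F
t=2: vr[C=1024/655 F=1024/1991 G=0 H=0] → run G
t=3: vr[C=1024/655 F=1024/1991 G=1024/2501 H=0] → run H
t=4: vr[C=1024/655 F=1024/1991 G=1024/2501 H=512/793] → run G
t=5: vr[C=1024/655 F=1024/1991 G=2048/2501 H=512/793] → run F
t=6: vr[C=1024/655 F=2048/1991 G=2048/2501 H=512/793] → run H
t=7: vr[C=1024/655 F=2048/1991 G=2048/2501 H=1024/793] → run G
t=8: vr[C=1024/655 F=2048/1991 G=3072/2501 H=1024/793] → run F
t=9: vr[C=1024/655 G=3072/2501 H=1024/793] → run G
t=10: vr[C=1024/655 G=4096/2501 H=1024/793] → run H
t=11: vr[C=1024/655 G=4096/2501 H=1536/793] → run C
t=12: vr[C=2048/655 G=4096/2501 H=1536/793] → run G
t=13: vr[C=2048/655 G=5120/2501 H=1536/793] → run H
t=14: vr[C=2048/655 G=5120/2501 H=2048/793] → run G
t=15: vr[C=2048/655 G=6144/2501 H=2048/793] → run G
t=16: vr[C=2048/655 G=7168/2501 H=2048/793] → run H
t=17: vr[C=2048/655 G=7168/2501 H=2560/793] → run G
t=18: vr[C=2048/655 H=2560/793] → run C
t=19: vr[C=3072/655 H=2560/793] → run H
t=20: vr[C=3072/655 H=3072/793] → run H
t=21: vr[C=3072/655 H=3584/793] → run H
t=22: vr[C=3072/655] → run C
t=23: vr[C=4096/655] → run C
t=24: vr[C=1024/131] → run C
t=25: vr[C=6144/655] → run C
t=26: (idle)

completion order = F, G, H, C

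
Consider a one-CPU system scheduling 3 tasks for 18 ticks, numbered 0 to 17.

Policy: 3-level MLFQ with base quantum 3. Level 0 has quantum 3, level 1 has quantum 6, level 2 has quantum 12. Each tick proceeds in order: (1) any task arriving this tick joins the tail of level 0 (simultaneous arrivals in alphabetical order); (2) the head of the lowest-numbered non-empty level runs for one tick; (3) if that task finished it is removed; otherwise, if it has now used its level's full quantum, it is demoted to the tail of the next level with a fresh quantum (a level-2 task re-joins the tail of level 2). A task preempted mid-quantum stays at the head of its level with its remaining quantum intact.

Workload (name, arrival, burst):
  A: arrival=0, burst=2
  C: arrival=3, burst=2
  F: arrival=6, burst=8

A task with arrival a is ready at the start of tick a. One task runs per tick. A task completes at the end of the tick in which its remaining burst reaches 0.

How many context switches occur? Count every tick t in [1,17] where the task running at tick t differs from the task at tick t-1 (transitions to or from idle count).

context switches = 5

t=0: L0/L1/L2 = A/-/- → run A
t=1: L0/L1/L2 = A/-/- → run A
t=2: (idle)
t=3: L0/L1/L2 = C/-/- → run C
t=4: L0/L1/L2 = C/-/- → run C
t=5: (idle)
t=6: L0/L1/L2 = F/-/- → run F
t=7: L0/L1/L2 = F/-/- → run F
t=8: L0/L1/L2 = F/-/- → run F
t=9: L0/L1/L2 = -/F/- → run F
t=10: L0/L1/L2 = -/F/- → run F
t=11: L0/L1/L2 = -/F/- → run F
t=12: L0/L1/L2 = -/F/- → run F
t=13: L0/L1/L2 = -/F/- → run F
t=14: (idle)
t=15: (idle)
t=16: (idle)
t=17: (idle)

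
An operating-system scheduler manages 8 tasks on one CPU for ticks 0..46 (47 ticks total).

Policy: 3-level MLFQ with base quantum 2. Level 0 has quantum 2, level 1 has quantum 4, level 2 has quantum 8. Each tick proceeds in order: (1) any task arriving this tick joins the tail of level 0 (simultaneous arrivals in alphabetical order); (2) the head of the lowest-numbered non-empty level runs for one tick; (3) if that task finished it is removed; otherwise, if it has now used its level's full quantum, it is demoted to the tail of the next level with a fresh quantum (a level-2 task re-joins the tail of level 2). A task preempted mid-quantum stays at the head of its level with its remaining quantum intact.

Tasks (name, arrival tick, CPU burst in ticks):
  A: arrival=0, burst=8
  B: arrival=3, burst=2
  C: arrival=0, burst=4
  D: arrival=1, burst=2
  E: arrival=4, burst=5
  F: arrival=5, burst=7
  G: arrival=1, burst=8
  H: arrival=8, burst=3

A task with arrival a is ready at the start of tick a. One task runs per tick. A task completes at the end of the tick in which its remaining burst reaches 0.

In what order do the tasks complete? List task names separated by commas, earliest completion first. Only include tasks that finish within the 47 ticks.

completion order = D, B, C, E, H, A, G, F

t=0: L0/L1/L2 = AC/-/- → run A
t=1: L0/L1/L2 = ACDG/-/- → run A
t=2: L0/L1/L2 = CDG/A/- → run C
t=3: L0/L1/L2 = CDGB/A/- → run C
t=4: L0/L1/L2 = DGBE/AC/- → run D
t=5: L0/L1/L2 = DGBEF/AC/- → run D
t=6: L0/L1/L2 = GBEF/AC/- → run G
t=7: L0/L1/L2 = GBEF/AC/- → run G
t=8: L0/L1/L2 = BEFH/ACG/- → run B
t=9: L0/L1/L2 = BEFH/ACG/- → run B
t=10: L0/L1/L2 = EFH/ACG/- → run E
t=11: L0/L1/L2 = EFH/ACG/- → run E
t=12: L0/L1/L2 = FH/ACGE/- → run F
t=13: L0/L1/L2 = FH/ACGE/- → run F
t=14: L0/L1/L2 = H/ACGEF/- → run H
t=15: L0/L1/L2 = H/ACGEF/- → run H
t=16: L0/L1/L2 = -/ACGEFH/- → run A
t=17: L0/L1/L2 = -/ACGEFH/- → run A
t=18: L0/L1/L2 = -/ACGEFH/- → run A
t=19: L0/L1/L2 = -/ACGEFH/- → run A
t=20: L0/L1/L2 = -/CGEFH/A → run C
t=21: L0/L1/L2 = -/CGEFH/A → run C
t=22: L0/L1/L2 = -/GEFH/A → run G
t=23: L0/L1/L2 = -/GEFH/A → run G
t=24: L0/L1/L2 = -/GEFH/A → run G
t=25: L0/L1/L2 = -/GEFH/A → run G
t=26: L0/L1/L2 = -/EFH/AG → run E
t=27: L0/L1/L2 = -/EFH/AG → run E
t=28: L0/L1/L2 = -/EFH/AG → run E
t=29: L0/L1/L2 = -/FH/AG → run F
t=30: L0/L1/L2 = -/FH/AG → run F
t=31: L0/L1/L2 = -/FH/AG → run F
t=32: L0/L1/L2 = -/FH/AG → run F
t=33: L0/L1/L2 = -/H/AGF → run H
t=34: L0/L1/L2 = -/-/AGF → run A
t=35: L0/L1/L2 = -/-/AGF → run A
t=36: L0/L1/L2 = -/-/GF → run G
t=37: L0/L1/L2 = -/-/GF → run G
t=38: L0/L1/L2 = -/-/F → run F
t=39: (idle)
t=40: (idle)
t=41: (idle)
t=42: (idle)
t=43: (idle)
t=44: (idle)
t=45: (idle)
t=46: (idle)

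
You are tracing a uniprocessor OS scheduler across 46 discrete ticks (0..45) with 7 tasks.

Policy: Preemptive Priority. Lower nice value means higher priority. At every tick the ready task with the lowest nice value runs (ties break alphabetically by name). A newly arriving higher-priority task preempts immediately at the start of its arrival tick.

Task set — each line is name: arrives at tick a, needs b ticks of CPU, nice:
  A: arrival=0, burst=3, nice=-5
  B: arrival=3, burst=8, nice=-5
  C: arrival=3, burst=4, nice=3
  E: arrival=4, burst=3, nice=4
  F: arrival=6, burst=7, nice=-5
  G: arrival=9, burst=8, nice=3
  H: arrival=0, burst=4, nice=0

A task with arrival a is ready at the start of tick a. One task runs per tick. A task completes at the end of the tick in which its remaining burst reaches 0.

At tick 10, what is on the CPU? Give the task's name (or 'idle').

running at tick 10 = B

t=0: ready={A,H} → run A
t=1: ready={A,H} → run A
t=2: ready={A,H} → run A
t=3: ready={B,C,H} → run B
t=4: ready={B,C,E,H} → run B
t=5: ready={B,C,E,H} → run B
t=6: ready={B,C,E,F,H} → run B
t=7: ready={B,C,E,F,H} → run B
t=8: ready={B,C,E,F,H} → run B
t=9: ready={B,C,E,F,G,H} → run B
t=10: ready={B,C,E,F,G,H} → run B
t=11: ready={C,E,F,G,H} → run F
t=12: ready={C,E,F,G,H} → run F
t=13: ready={C,E,F,G,H} → run F
t=14: ready={C,E,F,G,H} → run F
t=15: ready={C,E,F,G,H} → run F
t=16: ready={C,E,F,G,H} → run F
t=17: ready={C,E,F,G,H} → run F
t=18: ready={C,E,G,H} → run H
t=19: ready={C,E,G,H} → run H
t=20: ready={C,E,G,H} → run H
t=21: ready={C,E,G,H} → run H
t=22: ready={C,E,G} → run C
t=23: ready={C,E,G} → run C
t=24: ready={C,E,G} → run C
t=25: ready={C,E,G} → run C
t=26: ready={E,G} → run G
t=27: ready={E,G} → run G
t=28: ready={E,G} → run G
t=29: ready={E,G} → run G
t=30: ready={E,G} → run G
t=31: ready={E,G} → run G
t=32: ready={E,G} → run G
t=33: ready={E,G} → run G
t=34: ready={E} → run E
t=35: ready={E} → run E
t=36: ready={E} → run E
t=37: (idle)
t=38: (idle)
t=39: (idle)
t=40: (idle)
t=41: (idle)
t=42: (idle)
t=43: (idle)
t=44: (idle)
t=45: (idle)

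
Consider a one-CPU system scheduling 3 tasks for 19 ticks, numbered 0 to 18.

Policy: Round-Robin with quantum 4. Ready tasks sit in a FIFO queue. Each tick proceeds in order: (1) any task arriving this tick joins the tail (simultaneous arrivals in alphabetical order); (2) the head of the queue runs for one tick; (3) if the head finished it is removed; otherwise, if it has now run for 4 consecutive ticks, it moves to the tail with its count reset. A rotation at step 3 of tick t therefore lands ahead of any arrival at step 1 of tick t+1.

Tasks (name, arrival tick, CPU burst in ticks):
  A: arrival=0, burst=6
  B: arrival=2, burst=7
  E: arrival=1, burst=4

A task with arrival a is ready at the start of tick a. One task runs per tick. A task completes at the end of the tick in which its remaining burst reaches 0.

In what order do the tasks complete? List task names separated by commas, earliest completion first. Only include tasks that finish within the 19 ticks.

completion order = E, A, B

t=0: queue=[A] q_used=0 → run A
t=1: queue=[A,E] q_used=1 → run A
t=2: queue=[A,E,B] q_used=2 → run A
t=3: queue=[A,E,B] q_used=3 → run A
t=4: queue=[E,B,A] q_used=0 → run E
t=5: queue=[E,B,A] q_used=1 → run E
t=6: queue=[E,B,A] q_used=2 → run E
t=7: queue=[E,B,A] q_used=3 → run E
t=8: queue=[B,A] q_used=0 → run B
t=9: queue=[B,A] q_used=1 → run B
t=10: queue=[B,A] q_used=2 → run B
t=11: queue=[B,A] q_used=3 → run B
t=12: queue=[A,B] q_used=0 → run A
t=13: queue=[A,B] q_used=1 → run A
t=14: queue=[B] q_used=0 → run B
t=15: queue=[B] q_used=1 → run B
t=16: queue=[B] q_used=2 → run B
t=17: (idle)
t=18: (idle)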